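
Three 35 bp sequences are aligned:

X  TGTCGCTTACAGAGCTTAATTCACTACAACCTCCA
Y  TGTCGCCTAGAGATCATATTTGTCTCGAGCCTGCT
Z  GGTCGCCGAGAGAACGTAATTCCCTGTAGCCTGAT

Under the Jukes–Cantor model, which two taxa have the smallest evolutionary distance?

Y and Z

X–Y: 12/35 differ, p = 0.343, d = 0.458.
X–Z: 13/35 differ, p = 0.371, d = 0.513.
Y–Z: 10/35 differ, p = 0.286, d = 0.360.
The smallest distance is between Y and Z.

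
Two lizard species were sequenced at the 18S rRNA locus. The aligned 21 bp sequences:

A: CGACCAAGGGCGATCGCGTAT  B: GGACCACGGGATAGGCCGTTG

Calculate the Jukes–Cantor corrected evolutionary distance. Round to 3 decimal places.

0.635

The sequences differ at 9 of 21 sites (1, 7, 11, 12, 14, 15, 16, 20, 21), so p = 9/21 ≈ 0.428571.
d = −(3/4) ln(1 − 4p/3) = −0.75 ln(1 − 0.571428) = −0.75 ln(0.428572)
  = −0.75 × (-0.847297) = 0.635473 substitutions/site.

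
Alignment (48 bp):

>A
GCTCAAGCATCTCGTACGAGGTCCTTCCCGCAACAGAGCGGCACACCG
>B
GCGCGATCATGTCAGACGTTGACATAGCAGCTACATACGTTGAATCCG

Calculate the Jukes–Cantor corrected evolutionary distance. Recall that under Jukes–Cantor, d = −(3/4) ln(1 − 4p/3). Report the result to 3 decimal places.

The sequences differ at 22 of 48 sites, so p = 22/48 ≈ 0.458333.
d = −(3/4) ln(1 − 4p/3) = −0.75 ln(1 − 0.611111) = −0.75 ln(0.388889)
  = −0.75 × (-0.944461) = 0.708346 substitutions/site.

0.708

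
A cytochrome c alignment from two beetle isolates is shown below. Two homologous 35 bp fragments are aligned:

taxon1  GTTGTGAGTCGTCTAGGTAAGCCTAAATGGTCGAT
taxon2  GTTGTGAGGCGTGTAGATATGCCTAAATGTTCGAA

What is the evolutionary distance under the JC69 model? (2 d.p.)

The sequences differ at 6 of 35 sites (9, 13, 17, 20, 30, 35), so p = 6/35 ≈ 0.171429.
d = −(3/4) ln(1 − 4p/3) = −0.75 ln(1 − 0.228572) = −0.75 ln(0.771428)
  = −0.75 × (-0.259512) = 0.194634 substitutions/site.

0.19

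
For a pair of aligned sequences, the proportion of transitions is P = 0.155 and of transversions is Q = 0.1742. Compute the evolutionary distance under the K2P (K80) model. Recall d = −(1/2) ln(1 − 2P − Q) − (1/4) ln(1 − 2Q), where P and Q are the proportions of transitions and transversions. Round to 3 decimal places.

0.438

Under the Kimura two-parameter model, d = −½ ln(1 − 2P − Q) − ¼ ln(1 − 2Q).
1 − 2P − Q = 0.5158, giving −½ ln(0.5158) = 0.331018.
1 − 2Q = 0.6516, giving −¼ ln(0.6516) = 0.107081.
d = 0.331018 + 0.107081 = 0.438099.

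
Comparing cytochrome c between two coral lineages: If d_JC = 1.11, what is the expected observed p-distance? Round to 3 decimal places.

0.579

p = (3/4)(1 − e^(−4d/3)) = 0.75 × (1 − e^(-1.48)) = 0.75 × (1 − 0.227638) = 0.579272.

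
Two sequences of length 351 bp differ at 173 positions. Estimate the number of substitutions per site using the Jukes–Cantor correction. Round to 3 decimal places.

p = 173/351 ≈ 0.492877.
d = −(3/4) ln(1 − 4p/3) = −0.75 ln(1 − 0.657169) = −0.75 ln(0.342831)
  = −0.75 × (-1.070518) = 0.802889 substitutions/site.

0.803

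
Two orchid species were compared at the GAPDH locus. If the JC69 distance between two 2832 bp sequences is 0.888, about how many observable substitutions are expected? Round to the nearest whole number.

1474

Invert JC69: p = (3/4)(1 − e^(−4d/3)) = 0.75 × (1 − e^(-1.184)) = 0.75 × (1 − 0.306052) = 0.520461.
Expected differing sites = pL ≈ 0.520461 × 2832 = 1473.945552 ≈ 1474.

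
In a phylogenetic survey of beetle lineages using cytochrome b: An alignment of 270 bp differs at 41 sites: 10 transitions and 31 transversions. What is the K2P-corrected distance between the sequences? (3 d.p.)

P = 10/270 ≈ 0.037037 and Q = 31/270 ≈ 0.114815.
Under the Kimura two-parameter model, d = −½ ln(1 − 2P − Q) − ¼ ln(1 − 2Q).
1 − 2P − Q = 0.811111, giving −½ ln(0.811111) = 0.104675.
1 − 2Q = 0.77037, giving −¼ ln(0.77037) = 0.065221.
d = 0.104675 + 0.065221 = 0.169896.

0.170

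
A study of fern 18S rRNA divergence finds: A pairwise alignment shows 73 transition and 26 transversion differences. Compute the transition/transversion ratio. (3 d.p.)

2.808

R = 73/26 = 2.807692… ≈ 2.808 (to 3 d.p.).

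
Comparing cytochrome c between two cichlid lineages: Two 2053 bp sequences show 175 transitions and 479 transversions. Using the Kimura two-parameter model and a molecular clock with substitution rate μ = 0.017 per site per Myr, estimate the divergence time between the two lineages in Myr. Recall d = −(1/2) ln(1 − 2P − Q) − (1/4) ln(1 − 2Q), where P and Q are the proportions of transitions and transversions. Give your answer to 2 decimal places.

12.23

P = 175/2053 ≈ 0.085241 and Q = 479/2053 ≈ 0.233317.
Under the Kimura two-parameter model, d = −½ ln(1 − 2P − Q) − ¼ ln(1 − 2Q).
1 − 2P − Q = 0.596201, giving −½ ln(0.596201) = 0.258589.
1 − 2Q = 0.533366, giving −¼ ln(0.533366) = 0.157137.
d = 0.258589 + 0.157137 = 0.415726.
Under a molecular clock d = 2μt, so t = d/(2μ) = 0.415726 / (2 × 0.017) = 12.23 Myr.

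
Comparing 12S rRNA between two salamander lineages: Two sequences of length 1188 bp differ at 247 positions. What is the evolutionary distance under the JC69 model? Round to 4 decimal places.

0.2435

p = 247/1188 ≈ 0.207912.
d = −(3/4) ln(1 − 4p/3) = −0.75 ln(1 − 0.277216) = −0.75 ln(0.722784)
  = −0.75 × (-0.324645) = 0.243484 substitutions/site.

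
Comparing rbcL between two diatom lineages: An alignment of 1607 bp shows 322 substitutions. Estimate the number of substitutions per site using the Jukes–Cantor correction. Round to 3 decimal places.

p = 322/1607 ≈ 0.200373.
d = −(3/4) ln(1 − 4p/3) = −0.75 ln(1 − 0.267164) = −0.75 ln(0.732836)
  = −0.75 × (-0.310833) = 0.233125 substitutions/site.

0.233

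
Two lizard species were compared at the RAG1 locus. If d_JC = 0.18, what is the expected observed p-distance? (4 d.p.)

p = (3/4)(1 − e^(−4d/3)) = 0.75 × (1 − e^(-0.24)) = 0.75 × (1 − 0.786628) = 0.160029.

0.1600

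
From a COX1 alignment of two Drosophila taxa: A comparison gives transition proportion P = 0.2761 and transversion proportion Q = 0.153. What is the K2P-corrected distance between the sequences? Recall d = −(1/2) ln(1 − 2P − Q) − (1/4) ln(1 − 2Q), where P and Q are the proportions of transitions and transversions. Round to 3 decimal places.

0.702

Under the Kimura two-parameter model, d = −½ ln(1 − 2P − Q) − ¼ ln(1 − 2Q).
1 − 2P − Q = 0.2948, giving −½ ln(0.2948) = 0.610729.
1 − 2Q = 0.694, giving −¼ ln(0.694) = 0.091321.
d = 0.610729 + 0.091321 = 0.702050.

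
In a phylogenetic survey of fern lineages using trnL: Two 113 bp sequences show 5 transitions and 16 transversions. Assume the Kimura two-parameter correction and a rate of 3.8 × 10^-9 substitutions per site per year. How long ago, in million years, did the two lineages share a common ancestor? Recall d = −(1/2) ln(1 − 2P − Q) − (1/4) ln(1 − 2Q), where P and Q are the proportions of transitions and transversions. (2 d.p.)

P = 5/113 ≈ 0.044248 and Q = 16/113 ≈ 0.141593.
Under the Kimura two-parameter model, d = −½ ln(1 − 2P − Q) − ¼ ln(1 − 2Q).
1 − 2P − Q = 0.769911, giving −½ ln(0.769911) = 0.130740.
1 − 2Q = 0.716814, giving −¼ ln(0.716814) = 0.083235.
d = 0.130740 + 0.083235 = 0.213975.
Under a molecular clock d = 2μt, so t = d/(2μ) = 0.213975 / (2 × 3.8 × 10^-9) = 28.15 million years.

28.15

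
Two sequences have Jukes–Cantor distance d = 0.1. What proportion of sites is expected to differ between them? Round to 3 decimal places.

p = (3/4)(1 − e^(−4d/3)) = 0.75 × (1 − e^(-0.133333)) = 0.75 × (1 − 0.875174) = 0.093620.

0.094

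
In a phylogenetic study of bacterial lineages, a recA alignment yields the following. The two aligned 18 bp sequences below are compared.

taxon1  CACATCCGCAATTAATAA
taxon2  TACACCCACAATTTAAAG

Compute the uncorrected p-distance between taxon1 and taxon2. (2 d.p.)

0.33

The sequences differ at 6 of 18 positions (sites 1, 5, 8, 14, 16, 18).
p = 6/18 = 0.333333… ≈ 0.33 (to 2 d.p.).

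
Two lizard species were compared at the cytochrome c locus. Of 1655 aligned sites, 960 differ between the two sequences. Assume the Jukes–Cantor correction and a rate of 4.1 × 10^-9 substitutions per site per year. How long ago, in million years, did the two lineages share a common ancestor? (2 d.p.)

p = 960/1655 ≈ 0.58006.
d = −(3/4) ln(1 − 4p/3) = −0.75 ln(1 − 0.773413) = −0.75 ln(0.226587)
  = −0.75 × (-1.484626) = 1.113470 substitutions/site.
Under a molecular clock d = 2μt, so t = d/(2μ) = 1.113470 / (2 × 4.1 × 10^-9) = 135.79 million years.

135.79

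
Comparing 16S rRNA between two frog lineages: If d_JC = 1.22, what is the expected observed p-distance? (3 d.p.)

0.603

p = (3/4)(1 − e^(−4d/3)) = 0.75 × (1 − e^(-1.626667)) = 0.75 × (1 − 0.196584) = 0.602562.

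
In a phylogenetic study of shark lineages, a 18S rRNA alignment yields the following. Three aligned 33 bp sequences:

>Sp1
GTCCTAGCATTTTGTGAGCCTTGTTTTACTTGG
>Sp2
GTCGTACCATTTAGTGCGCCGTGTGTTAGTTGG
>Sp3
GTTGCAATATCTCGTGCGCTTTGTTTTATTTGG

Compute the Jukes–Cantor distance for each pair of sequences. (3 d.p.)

d(Sp1,Sp2) = 0.249, d(Sp1,Sp3) = 0.388, d(Sp2,Sp3) = 0.388

Sp1–Sp2: 7/33 sites differ → p ≈ 0.212121, d = −0.75 ln(1 − 0.282828) = 0.249330 ≈ 0.249.
Sp1–Sp3: 10/33 sites differ → p ≈ 0.30303, d = −0.75 ln(1 − 0.40404) = 0.388186 ≈ 0.388.
Sp2–Sp3: 10/33 sites differ → p ≈ 0.30303, d = −0.75 ln(1 − 0.40404) = 0.388186 ≈ 0.388.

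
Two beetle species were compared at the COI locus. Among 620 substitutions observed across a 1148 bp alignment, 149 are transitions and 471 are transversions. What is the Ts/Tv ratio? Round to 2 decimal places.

0.32

R = 149/471 = 0.316348… ≈ 0.32 (to 2 d.p.).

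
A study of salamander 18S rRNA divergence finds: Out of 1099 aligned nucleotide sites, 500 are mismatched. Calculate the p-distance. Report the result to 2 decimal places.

p = 500/1099 = 0.454959… ≈ 0.45 (to 2 d.p.).

0.45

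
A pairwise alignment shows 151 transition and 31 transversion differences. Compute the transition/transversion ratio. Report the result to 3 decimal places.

R = 151/31 = 4.870967… ≈ 4.871 (to 3 d.p.).

4.871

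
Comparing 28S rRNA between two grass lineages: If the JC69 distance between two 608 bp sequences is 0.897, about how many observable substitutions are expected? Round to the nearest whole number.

Invert JC69: p = (3/4)(1 − e^(−4d/3)) = 0.75 × (1 − e^(-1.196)) = 0.75 × (1 − 0.302401) = 0.523199.
Expected differing sites = pL ≈ 0.523199 × 608 = 318.104992 ≈ 318.

318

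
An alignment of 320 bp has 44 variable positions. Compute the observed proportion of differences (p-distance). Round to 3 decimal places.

0.138

p = 44/320 = 0.1375 ≈ 0.138 (to 3 d.p.).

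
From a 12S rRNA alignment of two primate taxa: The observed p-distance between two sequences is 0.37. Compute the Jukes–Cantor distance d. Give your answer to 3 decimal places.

0.510

d = −(3/4) ln(1 − 4p/3) = −0.75 ln(1 − 0.493333) = −0.75 ln(0.506667)
  = −0.75 × (-0.679901) = 0.509926 substitutions/site.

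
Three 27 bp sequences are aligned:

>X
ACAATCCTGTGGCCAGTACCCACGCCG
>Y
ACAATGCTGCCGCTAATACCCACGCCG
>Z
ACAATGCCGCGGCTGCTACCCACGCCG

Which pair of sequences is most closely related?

Y and Z

X–Y: 5/27 differ, p = 0.185, d = 0.213.
X–Z: 6/27 differ, p = 0.222, d = 0.264.
Y–Z: 4/27 differ, p = 0.148, d = 0.165.
The smallest distance is between Y and Z.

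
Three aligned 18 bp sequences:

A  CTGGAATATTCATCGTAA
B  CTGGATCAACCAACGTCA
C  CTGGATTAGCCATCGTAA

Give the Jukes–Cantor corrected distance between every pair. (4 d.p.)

A–B: 6/18 sites differ → p ≈ 0.333333, d = −0.75 ln(1 − 0.444444) = 0.440839 ≈ 0.4408.
A–C: 3/18 sites differ → p ≈ 0.166667, d = −0.75 ln(1 − 0.222223) = 0.188487 ≈ 0.1885.
B–C: 4/18 sites differ → p ≈ 0.222222, d = −0.75 ln(1 − 0.296296) = 0.263548 ≈ 0.2635.

d(A,B) = 0.4408, d(A,C) = 0.1885, d(B,C) = 0.2635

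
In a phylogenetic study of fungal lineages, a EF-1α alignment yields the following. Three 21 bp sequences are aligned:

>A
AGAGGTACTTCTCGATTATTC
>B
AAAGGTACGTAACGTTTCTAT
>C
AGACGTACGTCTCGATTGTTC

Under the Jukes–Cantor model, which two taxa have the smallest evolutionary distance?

A and C

A–B: 8/21 differ, p = 0.381, d = 0.532.
A–C: 3/21 differ, p = 0.143, d = 0.158.
B–C: 8/21 differ, p = 0.381, d = 0.532.
The smallest distance is between A and C.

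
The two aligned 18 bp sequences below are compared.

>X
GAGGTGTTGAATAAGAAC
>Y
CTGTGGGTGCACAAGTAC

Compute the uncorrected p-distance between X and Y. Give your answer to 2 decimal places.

0.44

The sequences differ at 8 of 18 positions (sites 1, 2, 4, 5, 7, 10, 12, 16).
p = 8/18 = 0.444444… ≈ 0.44 (to 2 d.p.).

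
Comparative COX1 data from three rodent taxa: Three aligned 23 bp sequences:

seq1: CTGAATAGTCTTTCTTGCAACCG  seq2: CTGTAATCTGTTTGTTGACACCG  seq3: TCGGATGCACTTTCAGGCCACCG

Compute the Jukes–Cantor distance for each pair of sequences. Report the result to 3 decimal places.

d(seq1,seq2) = 0.467, d(seq1,seq3) = 0.553, d(seq2,seq3) = 0.761

seq1–seq2: 8/23 sites differ → p ≈ 0.347826, d = −0.75 ln(1 − 0.463768) = 0.467391 ≈ 0.467.
seq1–seq3: 9/23 sites differ → p ≈ 0.391304, d = −0.75 ln(1 − 0.521739) = 0.553199 ≈ 0.553.
seq2–seq3: 11/23 sites differ → p ≈ 0.478261, d = −0.75 ln(1 − 0.637681) = 0.761423 ≈ 0.761.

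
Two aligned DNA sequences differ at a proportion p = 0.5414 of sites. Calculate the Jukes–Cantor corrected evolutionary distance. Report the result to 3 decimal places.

0.960

d = −(3/4) ln(1 − 4p/3) = −0.75 ln(1 − 0.721867) = −0.75 ln(0.278133)
  = −0.75 × (-1.279656) = 0.959742 substitutions/site.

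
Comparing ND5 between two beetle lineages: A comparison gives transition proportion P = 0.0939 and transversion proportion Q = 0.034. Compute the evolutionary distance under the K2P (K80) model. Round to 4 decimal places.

0.1430

Under the Kimura two-parameter model, d = −½ ln(1 − 2P − Q) − ¼ ln(1 − 2Q).
1 − 2P − Q = 0.7782, giving −½ ln(0.7782) = 0.125386.
1 − 2Q = 0.932, giving −¼ ln(0.932) = 0.017606.
d = 0.125386 + 0.017606 = 0.142992.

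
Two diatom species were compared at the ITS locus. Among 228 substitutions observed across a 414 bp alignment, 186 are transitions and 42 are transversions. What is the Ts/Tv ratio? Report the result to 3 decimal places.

4.429

R = 186/42 = 4.428571… ≈ 4.429 (to 3 d.p.).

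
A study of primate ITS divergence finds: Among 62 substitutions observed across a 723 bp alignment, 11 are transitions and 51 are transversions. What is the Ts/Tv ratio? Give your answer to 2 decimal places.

R = 11/51 = 0.215686… ≈ 0.22 (to 2 d.p.).

0.22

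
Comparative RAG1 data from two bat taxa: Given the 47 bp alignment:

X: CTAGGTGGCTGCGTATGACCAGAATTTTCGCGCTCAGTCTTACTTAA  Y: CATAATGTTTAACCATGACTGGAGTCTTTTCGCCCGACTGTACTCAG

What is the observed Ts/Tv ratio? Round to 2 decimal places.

2.43

Transitions are A↔G and C↔T; transversions are all other mismatches.
Transitions: 17. Transversions: 7.
R = 17/7 = 2.428571… ≈ 2.43 (to 2 d.p.).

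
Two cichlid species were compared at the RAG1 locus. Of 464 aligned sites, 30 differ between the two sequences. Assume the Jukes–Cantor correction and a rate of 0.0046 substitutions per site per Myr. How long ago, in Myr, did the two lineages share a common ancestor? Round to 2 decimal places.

7.35

p = 30/464 ≈ 0.064655.
d = −(3/4) ln(1 − 4p/3) = −0.75 ln(1 − 0.086207) = −0.75 ln(0.913793)
  = −0.75 × (-0.090151) = 0.067613 substitutions/site.
Under a molecular clock d = 2μt, so t = d/(2μ) = 0.067613 / (2 × 0.0046) = 7.35 Myr.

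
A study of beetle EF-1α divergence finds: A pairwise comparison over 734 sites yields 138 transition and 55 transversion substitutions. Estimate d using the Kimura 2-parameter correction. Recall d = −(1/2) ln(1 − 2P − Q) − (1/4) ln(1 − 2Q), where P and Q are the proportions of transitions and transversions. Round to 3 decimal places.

0.340

P = 138/734 ≈ 0.188011 and Q = 55/734 ≈ 0.074932.
Under the Kimura two-parameter model, d = −½ ln(1 − 2P − Q) − ¼ ln(1 − 2Q).
1 − 2P − Q = 0.549046, giving −½ ln(0.549046) = 0.299787.
1 − 2Q = 0.850136, giving −¼ ln(0.850136) = 0.040590.
d = 0.299787 + 0.040590 = 0.340377.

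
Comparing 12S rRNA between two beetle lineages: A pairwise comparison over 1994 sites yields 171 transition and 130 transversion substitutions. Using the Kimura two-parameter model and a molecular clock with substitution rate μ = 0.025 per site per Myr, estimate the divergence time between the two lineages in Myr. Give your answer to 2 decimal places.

P = 171/1994 ≈ 0.085757 and Q = 130/1994 ≈ 0.065196.
Under the Kimura two-parameter model, d = −½ ln(1 − 2P − Q) − ¼ ln(1 − 2Q).
1 − 2P − Q = 0.76329, giving −½ ln(0.76329) = 0.135059.
1 − 2Q = 0.869608, giving −¼ ln(0.869608) = 0.034928.
d = 0.135059 + 0.034928 = 0.169987.
Under a molecular clock d = 2μt, so t = d/(2μ) = 0.169987 / (2 × 0.025) = 3.40 Myr.

3.40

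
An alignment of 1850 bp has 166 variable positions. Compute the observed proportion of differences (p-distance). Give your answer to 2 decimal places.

p = 166/1850 = 0.089729… ≈ 0.09 (to 2 d.p.).

0.09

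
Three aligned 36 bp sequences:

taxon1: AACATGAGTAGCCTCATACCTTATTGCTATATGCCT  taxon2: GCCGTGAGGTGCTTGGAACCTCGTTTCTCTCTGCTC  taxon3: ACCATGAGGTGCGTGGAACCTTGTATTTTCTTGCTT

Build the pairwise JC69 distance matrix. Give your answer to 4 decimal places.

d(taxon1,taxon2) = 0.6735, d(taxon1,taxon3) = 0.6082, d(taxon2,taxon3) = 0.3470

taxon1–taxon2: 16/36 sites differ → p ≈ 0.444444, d = −0.75 ln(1 − 0.592592) = 0.673455 ≈ 0.6735.
taxon1–taxon3: 15/36 sites differ → p ≈ 0.416667, d = −0.75 ln(1 − 0.555556) = 0.608198 ≈ 0.6082.
taxon2–taxon3: 10/36 sites differ → p ≈ 0.277778, d = −0.75 ln(1 − 0.370371) = 0.346968 ≈ 0.3470.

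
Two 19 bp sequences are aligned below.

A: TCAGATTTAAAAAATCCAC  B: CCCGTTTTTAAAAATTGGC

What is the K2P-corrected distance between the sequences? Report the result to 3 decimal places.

Of 19 sites, 3 differences are transitions and 4 are transversions, so P = 3/19 ≈ 0.157895 and Q = 4/19 ≈ 0.210526.
Under the Kimura two-parameter model, d = −½ ln(1 − 2P − Q) − ¼ ln(1 − 2Q).
1 − 2P − Q = 0.473684, giving −½ ln(0.473684) = 0.373607.
1 − 2Q = 0.578948, giving −¼ ln(0.578948) = 0.136636.
d = 0.373607 + 0.136636 = 0.510243.

0.510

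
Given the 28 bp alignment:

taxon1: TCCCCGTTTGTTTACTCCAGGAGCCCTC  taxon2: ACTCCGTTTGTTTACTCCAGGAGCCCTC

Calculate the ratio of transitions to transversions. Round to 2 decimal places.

1.00

Transitions are A↔G and C↔T; transversions are all other mismatches.
Transitions: 1. Transversions: 1.
R = 1/1 = 1.00.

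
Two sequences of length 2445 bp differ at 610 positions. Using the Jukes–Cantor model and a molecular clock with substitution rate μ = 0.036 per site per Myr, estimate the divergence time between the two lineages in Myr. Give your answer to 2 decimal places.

4.21

p = 610/2445 ≈ 0.249489.
d = −(3/4) ln(1 − 4p/3) = −0.75 ln(1 − 0.332652) = −0.75 ln(0.667348)
  = −0.75 × (-0.404444) = 0.303333 substitutions/site.
Under a molecular clock d = 2μt, so t = d/(2μ) = 0.303333 / (2 × 0.036) = 4.21 Myr.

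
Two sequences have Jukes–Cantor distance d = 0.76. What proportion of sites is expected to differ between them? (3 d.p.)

0.478

p = (3/4)(1 − e^(−4d/3)) = 0.75 × (1 − e^(-1.013333)) = 0.75 × (1 − 0.363007) = 0.477745.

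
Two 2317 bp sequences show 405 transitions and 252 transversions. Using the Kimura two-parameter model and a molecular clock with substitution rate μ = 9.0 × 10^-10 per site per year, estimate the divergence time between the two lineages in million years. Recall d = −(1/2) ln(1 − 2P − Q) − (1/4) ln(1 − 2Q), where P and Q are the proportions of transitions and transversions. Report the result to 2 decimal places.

P = 405/2317 ≈ 0.174795 and Q = 252/2317 ≈ 0.108761.
Under the Kimura two-parameter model, d = −½ ln(1 − 2P − Q) − ¼ ln(1 − 2Q).
1 − 2P − Q = 0.541649, giving −½ ln(0.541649) = 0.306569.
1 − 2Q = 0.782478, giving −¼ ln(0.782478) = 0.061322.
d = 0.306569 + 0.061322 = 0.367891.
Under a molecular clock d = 2μt, so t = d/(2μ) = 0.367891 / (2 × 9.0 × 10^-10) = 204.38 million years.

204.38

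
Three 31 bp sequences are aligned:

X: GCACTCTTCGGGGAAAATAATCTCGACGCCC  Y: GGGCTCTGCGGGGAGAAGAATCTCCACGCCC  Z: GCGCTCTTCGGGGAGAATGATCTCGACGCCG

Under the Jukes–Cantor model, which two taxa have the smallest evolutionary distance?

X and Z

X–Y: 6/31 differ, p = 0.194, d = 0.224.
X–Z: 4/31 differ, p = 0.129, d = 0.142.
Y–Z: 6/31 differ, p = 0.194, d = 0.224.
The smallest distance is between X and Z.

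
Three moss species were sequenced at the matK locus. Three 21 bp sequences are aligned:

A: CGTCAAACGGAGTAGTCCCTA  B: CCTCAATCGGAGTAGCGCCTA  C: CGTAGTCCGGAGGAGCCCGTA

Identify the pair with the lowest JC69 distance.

A–B: 4/21 differ, p = 0.190, d = 0.220.
A–C: 7/21 differ, p = 0.333, d = 0.441.
B–C: 8/21 differ, p = 0.381, d = 0.532.
The smallest distance is between A and B.

A and B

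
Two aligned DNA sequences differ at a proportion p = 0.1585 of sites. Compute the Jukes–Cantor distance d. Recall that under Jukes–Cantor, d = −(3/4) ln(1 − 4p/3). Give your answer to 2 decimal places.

d = −(3/4) ln(1 − 4p/3) = −0.75 ln(1 − 0.211333) = −0.75 ln(0.788667)
  = −0.75 × (-0.237411) = 0.178058 substitutions/site.

0.18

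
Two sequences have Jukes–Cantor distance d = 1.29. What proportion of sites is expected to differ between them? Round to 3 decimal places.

0.616

p = (3/4)(1 − e^(−4d/3)) = 0.75 × (1 − e^(-1.72)) = 0.75 × (1 − 0.179066) = 0.615701.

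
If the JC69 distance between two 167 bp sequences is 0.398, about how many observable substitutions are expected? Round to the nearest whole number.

52

Invert JC69: p = (3/4)(1 − e^(−4d/3)) = 0.75 × (1 − e^(-0.530667)) = 0.75 × (1 − 0.588213) = 0.308840.
Expected differing sites = pL ≈ 0.308840 × 167 = 51.57628 ≈ 52.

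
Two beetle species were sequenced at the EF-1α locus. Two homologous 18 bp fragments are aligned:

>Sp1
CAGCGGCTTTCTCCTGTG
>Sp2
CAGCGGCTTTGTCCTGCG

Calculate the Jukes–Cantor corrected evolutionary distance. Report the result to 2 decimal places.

0.12

The sequences differ at 2 of 18 sites (11, 17), so p = 2/18 ≈ 0.111111.
d = −(3/4) ln(1 − 4p/3) = −0.75 ln(1 − 0.148148) = −0.75 ln(0.851852)
  = −0.75 × (-0.160342) = 0.120257 substitutions/site.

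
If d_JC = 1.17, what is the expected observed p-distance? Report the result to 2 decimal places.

p = (3/4)(1 − e^(−4d/3)) = 0.75 × (1 − e^(-1.56)) = 0.75 × (1 − 0.210136) = 0.592398.

0.59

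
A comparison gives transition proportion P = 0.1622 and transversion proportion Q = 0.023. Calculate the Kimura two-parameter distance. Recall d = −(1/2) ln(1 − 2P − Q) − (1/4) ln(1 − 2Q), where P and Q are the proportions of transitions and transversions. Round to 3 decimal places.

0.225

Under the Kimura two-parameter model, d = −½ ln(1 − 2P − Q) − ¼ ln(1 − 2Q).
1 − 2P − Q = 0.6526, giving −½ ln(0.6526) = 0.213395.
1 − 2Q = 0.954, giving −¼ ln(0.954) = 0.011773.
d = 0.213395 + 0.011773 = 0.225168.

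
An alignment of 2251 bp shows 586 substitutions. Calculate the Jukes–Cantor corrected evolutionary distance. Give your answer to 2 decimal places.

0.32

p = 586/2251 ≈ 0.260329.
d = −(3/4) ln(1 − 4p/3) = −0.75 ln(1 − 0.347105) = −0.75 ln(0.652895)
  = −0.75 × (-0.426339) = 0.319754 substitutions/site.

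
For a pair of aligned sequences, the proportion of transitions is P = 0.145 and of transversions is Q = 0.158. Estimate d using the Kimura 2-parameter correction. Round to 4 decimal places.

Under the Kimura two-parameter model, d = −½ ln(1 − 2P − Q) − ¼ ln(1 − 2Q).
1 − 2P − Q = 0.552, giving −½ ln(0.552) = 0.297104.
1 − 2Q = 0.684, giving −¼ ln(0.684) = 0.094949.
d = 0.297104 + 0.094949 = 0.392053.

0.3921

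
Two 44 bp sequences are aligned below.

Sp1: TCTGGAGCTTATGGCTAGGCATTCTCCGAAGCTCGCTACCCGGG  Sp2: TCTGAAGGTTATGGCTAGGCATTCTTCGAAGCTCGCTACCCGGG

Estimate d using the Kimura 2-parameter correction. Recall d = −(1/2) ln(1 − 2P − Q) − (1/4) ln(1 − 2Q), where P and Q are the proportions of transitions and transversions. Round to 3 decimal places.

0.072

Of 44 sites, 2 differences are transitions and 1 are transversions, so P = 2/44 ≈ 0.045455 and Q = 1/44 ≈ 0.022727.
Under the Kimura two-parameter model, d = −½ ln(1 − 2P − Q) − ¼ ln(1 − 2Q).
1 − 2P − Q = 0.886363, giving −½ ln(0.886363) = 0.060314.
1 − 2Q = 0.954546, giving −¼ ln(0.954546) = 0.011630.
d = 0.060314 + 0.011630 = 0.071944.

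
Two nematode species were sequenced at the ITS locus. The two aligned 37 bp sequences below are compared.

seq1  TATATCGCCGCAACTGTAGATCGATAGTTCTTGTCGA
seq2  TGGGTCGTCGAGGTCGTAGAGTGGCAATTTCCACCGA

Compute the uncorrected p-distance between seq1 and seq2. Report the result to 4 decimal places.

0.5135

The sequences differ at 19 of 37 positions.
p = 19/37 = 0.513513… ≈ 0.5135 (to 4 d.p.).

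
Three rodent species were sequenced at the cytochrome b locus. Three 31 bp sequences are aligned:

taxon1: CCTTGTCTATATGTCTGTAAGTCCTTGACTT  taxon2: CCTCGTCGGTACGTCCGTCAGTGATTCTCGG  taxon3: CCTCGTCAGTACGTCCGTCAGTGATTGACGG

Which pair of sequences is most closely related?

taxon2 and taxon3

taxon1–taxon2: 12/31 differ, p = 0.387, d = 0.544.
taxon1–taxon3: 10/31 differ, p = 0.323, d = 0.422.
taxon2–taxon3: 3/31 differ, p = 0.097, d = 0.104.
The smallest distance is between taxon2 and taxon3.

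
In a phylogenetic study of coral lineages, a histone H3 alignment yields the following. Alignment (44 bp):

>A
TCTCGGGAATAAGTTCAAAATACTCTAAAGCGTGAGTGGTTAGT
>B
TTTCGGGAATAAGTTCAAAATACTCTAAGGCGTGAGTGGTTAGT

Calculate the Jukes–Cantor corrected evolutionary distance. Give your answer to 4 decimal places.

The sequences differ at 2 of 44 sites (2, 29), so p = 2/44 ≈ 0.045455.
d = −(3/4) ln(1 − 4p/3) = −0.75 ln(1 − 0.060607) = −0.75 ln(0.939393)
  = −0.75 × (-0.062521) = 0.046891 substitutions/site.

0.0469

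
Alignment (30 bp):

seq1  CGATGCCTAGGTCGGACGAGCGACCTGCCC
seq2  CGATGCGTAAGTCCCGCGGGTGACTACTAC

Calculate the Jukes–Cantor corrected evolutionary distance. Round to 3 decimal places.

The sequences differ at 12 of 30 sites, so p = 12/30 = 0.4.
d = −(3/4) ln(1 − 4p/3) = −0.75 ln(1 − 0.533333) = −0.75 ln(0.466667)
  = −0.75 × (-0.762139) = 0.571604 substitutions/site.

0.572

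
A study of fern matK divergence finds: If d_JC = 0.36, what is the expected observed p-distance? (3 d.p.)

p = (3/4)(1 − e^(−4d/3)) = 0.75 × (1 − e^(-0.48)) = 0.75 × (1 − 0.618783) = 0.285913.

0.286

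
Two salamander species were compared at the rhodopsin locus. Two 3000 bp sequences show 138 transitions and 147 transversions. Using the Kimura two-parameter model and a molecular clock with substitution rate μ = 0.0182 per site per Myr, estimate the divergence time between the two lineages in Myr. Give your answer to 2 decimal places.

P = 138/3000 = 0.046 and Q = 147/3000 = 0.049.
Under the Kimura two-parameter model, d = −½ ln(1 − 2P − Q) − ¼ ln(1 − 2Q).
1 − 2P − Q = 0.859, giving −½ ln(0.859) = 0.075993.
1 − 2Q = 0.902, giving −¼ ln(0.902) = 0.025785.
d = 0.075993 + 0.025785 = 0.101778.
Under a molecular clock d = 2μt, so t = d/(2μ) = 0.101778 / (2 × 0.0182) = 2.80 Myr.

2.80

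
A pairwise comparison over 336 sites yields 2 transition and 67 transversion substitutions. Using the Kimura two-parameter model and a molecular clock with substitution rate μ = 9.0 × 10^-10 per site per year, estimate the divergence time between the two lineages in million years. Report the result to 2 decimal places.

P = 2/336 ≈ 0.005952 and Q = 67/336 ≈ 0.199405.
Under the Kimura two-parameter model, d = −½ ln(1 − 2P − Q) − ¼ ln(1 − 2Q).
1 − 2P − Q = 0.788691, giving −½ ln(0.788691) = 0.118690.
1 − 2Q = 0.60119, giving −¼ ln(0.60119) = 0.127211.
d = 0.118690 + 0.127211 = 0.245901.
Under a molecular clock d = 2μt, so t = d/(2μ) = 0.245901 / (2 × 9.0 × 10^-10) = 136.61 million years.

136.61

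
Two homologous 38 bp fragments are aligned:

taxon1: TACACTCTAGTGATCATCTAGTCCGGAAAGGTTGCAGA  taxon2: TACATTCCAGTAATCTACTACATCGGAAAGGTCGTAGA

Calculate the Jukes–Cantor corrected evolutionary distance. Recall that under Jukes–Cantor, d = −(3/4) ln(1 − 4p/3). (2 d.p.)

The sequences differ at 10 of 38 sites (5, 8, 12, 16, 17, 21, 22, 23, 33, 35), so p = 10/38 ≈ 0.263158.
d = −(3/4) ln(1 − 4p/3) = −0.75 ln(1 − 0.350877) = −0.75 ln(0.649123)
  = −0.75 × (-0.432133) = 0.324100 substitutions/site.

0.32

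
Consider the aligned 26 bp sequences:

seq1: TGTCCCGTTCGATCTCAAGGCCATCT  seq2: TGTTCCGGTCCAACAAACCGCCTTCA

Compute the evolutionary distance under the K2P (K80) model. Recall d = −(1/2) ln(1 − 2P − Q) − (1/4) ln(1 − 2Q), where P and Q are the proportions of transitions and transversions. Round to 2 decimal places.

Of 26 sites, 1 differences are transitions and 9 are transversions, so P = 1/26 ≈ 0.038462 and Q = 9/26 ≈ 0.346154.
Under the Kimura two-parameter model, d = −½ ln(1 − 2P − Q) − ¼ ln(1 − 2Q).
1 − 2P − Q = 0.576922, giving −½ ln(0.576922) = 0.275024.
1 − 2Q = 0.307692, giving −¼ ln(0.307692) = 0.294664.
d = 0.275024 + 0.294664 = 0.569688.

0.57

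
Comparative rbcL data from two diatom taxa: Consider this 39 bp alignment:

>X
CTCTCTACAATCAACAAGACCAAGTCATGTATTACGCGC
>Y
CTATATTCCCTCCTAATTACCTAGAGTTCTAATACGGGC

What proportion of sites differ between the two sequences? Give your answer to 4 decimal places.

The sequences differ at 17 of 39 positions.
p = 17/39 = 0.435897… ≈ 0.4359 (to 4 d.p.).

0.4359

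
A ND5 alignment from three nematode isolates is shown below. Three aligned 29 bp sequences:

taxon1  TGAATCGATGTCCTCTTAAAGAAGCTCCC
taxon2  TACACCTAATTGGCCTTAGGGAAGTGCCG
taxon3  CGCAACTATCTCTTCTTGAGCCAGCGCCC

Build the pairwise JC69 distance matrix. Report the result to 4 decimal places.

d(taxon1,taxon2) = 0.7739, d(taxon1,taxon3) = 0.5285, d(taxon2,taxon3) = 0.7739

taxon1–taxon2: 14/29 sites differ → p ≈ 0.482759, d = −0.75 ln(1 − 0.643679) = 0.773942 ≈ 0.7739.
taxon1–taxon3: 11/29 sites differ → p ≈ 0.37931, d = −0.75 ln(1 − 0.505747) = 0.528531 ≈ 0.5285.
taxon2–taxon3: 14/29 sites differ → p ≈ 0.482759, d = −0.75 ln(1 − 0.643679) = 0.773942 ≈ 0.7739.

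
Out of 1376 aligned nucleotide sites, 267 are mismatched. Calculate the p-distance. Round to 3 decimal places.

p = 267/1376 = 0.194040… ≈ 0.194 (to 3 d.p.).

0.194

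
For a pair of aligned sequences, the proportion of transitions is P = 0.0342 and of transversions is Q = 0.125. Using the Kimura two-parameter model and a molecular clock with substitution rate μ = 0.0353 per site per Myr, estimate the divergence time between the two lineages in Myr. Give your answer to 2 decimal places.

2.54

Under the Kimura two-parameter model, d = −½ ln(1 − 2P − Q) − ¼ ln(1 − 2Q).
1 − 2P − Q = 0.8066, giving −½ ln(0.8066) = 0.107464.
1 − 2Q = 0.75, giving −¼ ln(0.75) = 0.071921.
d = 0.107464 + 0.071921 = 0.179385.
Under a molecular clock d = 2μt, so t = d/(2μ) = 0.179385 / (2 × 0.0353) = 2.54 Myr.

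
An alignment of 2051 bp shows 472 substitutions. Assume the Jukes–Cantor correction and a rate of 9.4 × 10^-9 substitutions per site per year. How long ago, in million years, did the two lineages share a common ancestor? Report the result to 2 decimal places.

14.62

p = 472/2051 ≈ 0.230132.
d = −(3/4) ln(1 − 4p/3) = −0.75 ln(1 − 0.306843) = −0.75 ln(0.693157)
  = −0.75 × (-0.366499) = 0.274874 substitutions/site.
Under a molecular clock d = 2μt, so t = d/(2μ) = 0.274874 / (2 × 9.4 × 10^-9) = 14.62 million years.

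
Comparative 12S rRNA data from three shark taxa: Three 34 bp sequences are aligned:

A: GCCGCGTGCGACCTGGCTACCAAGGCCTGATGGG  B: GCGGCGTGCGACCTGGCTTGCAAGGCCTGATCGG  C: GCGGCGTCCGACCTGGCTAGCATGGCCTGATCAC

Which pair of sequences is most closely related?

A and B

A–B: 4/34 differ, p = 0.118, d = 0.128.
A–C: 7/34 differ, p = 0.206, d = 0.241.
B–C: 5/34 differ, p = 0.147, d = 0.164.
The smallest distance is between A and B.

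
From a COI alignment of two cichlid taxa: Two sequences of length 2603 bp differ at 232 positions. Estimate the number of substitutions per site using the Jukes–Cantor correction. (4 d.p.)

0.0949

p = 232/2603 ≈ 0.089128.
d = −(3/4) ln(1 − 4p/3) = −0.75 ln(1 − 0.118837) = −0.75 ln(0.881163)
  = −0.75 × (-0.126513) = 0.094885 substitutions/site.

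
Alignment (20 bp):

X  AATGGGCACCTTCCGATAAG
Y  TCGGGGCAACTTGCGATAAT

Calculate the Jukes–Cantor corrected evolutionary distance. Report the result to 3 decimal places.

The sequences differ at 6 of 20 sites (1, 2, 3, 9, 13, 20), so p = 6/20 = 0.3.
d = −(3/4) ln(1 − 4p/3) = −0.75 ln(1 − 0.4) = −0.75 ln(0.6)
  = −0.75 × (-0.510826) = 0.383120 substitutions/site.

0.383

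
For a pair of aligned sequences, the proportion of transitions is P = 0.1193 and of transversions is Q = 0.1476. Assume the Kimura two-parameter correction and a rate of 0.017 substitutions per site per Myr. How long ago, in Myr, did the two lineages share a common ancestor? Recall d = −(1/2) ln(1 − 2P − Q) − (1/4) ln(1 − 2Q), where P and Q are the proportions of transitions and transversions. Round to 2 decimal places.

9.75

Under the Kimura two-parameter model, d = −½ ln(1 − 2P − Q) − ¼ ln(1 − 2Q).
1 − 2P − Q = 0.6138, giving −½ ln(0.6138) = 0.244043.
1 − 2Q = 0.7048, giving −¼ ln(0.7048) = 0.087460.
d = 0.244043 + 0.087460 = 0.331503.
Under a molecular clock d = 2μt, so t = d/(2μ) = 0.331503 / (2 × 0.017) = 9.75 Myr.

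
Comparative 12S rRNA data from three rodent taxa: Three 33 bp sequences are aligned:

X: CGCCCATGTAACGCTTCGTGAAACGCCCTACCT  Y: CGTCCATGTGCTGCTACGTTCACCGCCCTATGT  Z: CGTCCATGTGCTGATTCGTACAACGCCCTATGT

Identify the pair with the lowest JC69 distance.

Y and Z

X–Y: 10/33 differ, p = 0.303, d = 0.388.
X–Z: 9/33 differ, p = 0.273, d = 0.339.
Y–Z: 4/33 differ, p = 0.121, d = 0.132.
The smallest distance is between Y and Z.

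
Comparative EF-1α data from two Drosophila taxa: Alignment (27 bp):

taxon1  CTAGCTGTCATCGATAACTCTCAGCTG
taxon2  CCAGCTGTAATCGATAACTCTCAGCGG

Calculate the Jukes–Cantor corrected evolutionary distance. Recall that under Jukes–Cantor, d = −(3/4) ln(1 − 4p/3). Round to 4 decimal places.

0.1203

The sequences differ at 3 of 27 sites (2, 9, 26), so p = 3/27 ≈ 0.111111.
d = −(3/4) ln(1 − 4p/3) = −0.75 ln(1 − 0.148148) = −0.75 ln(0.851852)
  = −0.75 × (-0.160342) = 0.120257 substitutions/site.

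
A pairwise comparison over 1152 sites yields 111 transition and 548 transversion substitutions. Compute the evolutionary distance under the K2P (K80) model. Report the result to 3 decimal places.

P = 111/1152 ≈ 0.096354 and Q = 548/1152 ≈ 0.475694.
Under the Kimura two-parameter model, d = −½ ln(1 − 2P − Q) − ¼ ln(1 − 2Q).
1 − 2P − Q = 0.331598, giving −½ ln(0.331598) = 0.551916.
1 − 2Q = 0.048612, giving −¼ ln(0.048612) = 0.755971.
d = 0.551916 + 0.755971 = 1.307887.

1.308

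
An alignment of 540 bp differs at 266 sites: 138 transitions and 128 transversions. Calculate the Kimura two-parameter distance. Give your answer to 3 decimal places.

0.850

P = 138/540 ≈ 0.255556 and Q = 128/540 ≈ 0.237037.
Under the Kimura two-parameter model, d = −½ ln(1 − 2P − Q) − ¼ ln(1 − 2Q).
1 − 2P − Q = 0.251851, giving −½ ln(0.251851) = 0.689459.
1 − 2Q = 0.525926, giving −¼ ln(0.525926) = 0.160649.
d = 0.689459 + 0.160649 = 0.850108.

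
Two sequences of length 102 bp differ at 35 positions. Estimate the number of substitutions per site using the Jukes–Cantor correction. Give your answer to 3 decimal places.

p = 35/102 ≈ 0.343137.
d = −(3/4) ln(1 − 4p/3) = −0.75 ln(1 − 0.457516) = −0.75 ln(0.542484)
  = −0.75 × (-0.611597) = 0.458698 substitutions/site.

0.459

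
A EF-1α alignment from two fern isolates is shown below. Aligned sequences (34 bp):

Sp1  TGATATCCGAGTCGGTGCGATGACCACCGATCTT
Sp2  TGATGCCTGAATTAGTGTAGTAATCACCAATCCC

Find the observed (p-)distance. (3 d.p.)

0.412

The sequences differ at 14 of 34 positions.
p = 14/34 = 0.411764… ≈ 0.412 (to 3 d.p.).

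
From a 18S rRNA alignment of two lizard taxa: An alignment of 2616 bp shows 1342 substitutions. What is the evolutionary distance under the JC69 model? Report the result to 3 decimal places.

p = 1342/2616 ≈ 0.512997.
d = −(3/4) ln(1 − 4p/3) = −0.75 ln(1 − 0.683996) = −0.75 ln(0.316004)
  = −0.75 × (-1.152000) = 0.864000 substitutions/site.

0.864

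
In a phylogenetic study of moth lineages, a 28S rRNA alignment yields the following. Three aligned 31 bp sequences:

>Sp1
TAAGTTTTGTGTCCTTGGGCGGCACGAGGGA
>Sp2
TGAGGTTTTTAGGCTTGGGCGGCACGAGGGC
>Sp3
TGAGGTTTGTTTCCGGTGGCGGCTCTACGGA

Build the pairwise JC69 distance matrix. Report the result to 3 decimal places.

Sp1–Sp2: 7/31 sites differ → p ≈ 0.225806, d = −0.75 ln(1 − 0.301075) = 0.268659 ≈ 0.269.
Sp1–Sp3: 9/31 sites differ → p ≈ 0.290323, d = −0.75 ln(1 − 0.387097) = 0.367161 ≈ 0.367.
Sp2–Sp3: 11/31 sites differ → p ≈ 0.354839, d = −0.75 ln(1 − 0.473119) = 0.480585 ≈ 0.481.

d(Sp1,Sp2) = 0.269, d(Sp1,Sp3) = 0.367, d(Sp2,Sp3) = 0.481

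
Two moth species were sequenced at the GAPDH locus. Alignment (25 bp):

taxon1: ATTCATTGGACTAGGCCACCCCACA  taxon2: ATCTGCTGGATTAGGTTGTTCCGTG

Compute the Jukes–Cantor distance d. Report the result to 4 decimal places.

The sequences differ at 13 of 25 sites, so p = 13/25 = 0.52.
d = −(3/4) ln(1 − 4p/3) = −0.75 ln(1 − 0.693333) = −0.75 ln(0.306667)
  = −0.75 × (-1.181993) = 0.886495 substitutions/site.

0.8865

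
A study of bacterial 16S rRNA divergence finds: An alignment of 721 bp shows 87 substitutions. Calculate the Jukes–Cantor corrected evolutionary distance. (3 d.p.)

p = 87/721 ≈ 0.120666.
d = −(3/4) ln(1 − 4p/3) = −0.75 ln(1 − 0.160888) = −0.75 ln(0.839112)
  = −0.75 × (-0.175411) = 0.131558 substitutions/site.

0.132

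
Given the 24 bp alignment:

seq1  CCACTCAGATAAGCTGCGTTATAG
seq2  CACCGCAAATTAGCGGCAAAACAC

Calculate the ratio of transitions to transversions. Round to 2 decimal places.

Transitions are A↔G and C↔T; transversions are all other mismatches.
Transitions: 3. Transversions: 8.
R = 3/8 = 0.375 ≈ 0.38 (to 2 d.p.).

0.38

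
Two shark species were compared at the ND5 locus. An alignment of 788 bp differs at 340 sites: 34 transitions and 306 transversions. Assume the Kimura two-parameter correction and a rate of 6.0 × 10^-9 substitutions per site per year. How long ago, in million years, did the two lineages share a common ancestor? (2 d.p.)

58.05

P = 34/788 ≈ 0.043147 and Q = 306/788 ≈ 0.388325.
Under the Kimura two-parameter model, d = −½ ln(1 − 2P − Q) − ¼ ln(1 − 2Q).
1 − 2P − Q = 0.525381, giving −½ ln(0.525381) = 0.321816.
1 − 2Q = 0.22335, giving −¼ ln(0.22335) = 0.374754.
d = 0.321816 + 0.374754 = 0.696570.
Under a molecular clock d = 2μt, so t = d/(2μ) = 0.696570 / (2 × 6.0 × 10^-9) = 58.05 million years.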